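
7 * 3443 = 24101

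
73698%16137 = 9150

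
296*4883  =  1445368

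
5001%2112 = 777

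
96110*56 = 5382160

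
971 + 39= 1010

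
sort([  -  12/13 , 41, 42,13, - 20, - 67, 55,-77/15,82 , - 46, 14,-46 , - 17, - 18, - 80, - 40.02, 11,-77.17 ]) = [ - 80, - 77.17, - 67 , - 46,- 46,-40.02,-20, -18,-17, - 77/15, - 12/13,11,13,14,41,42, 55,82]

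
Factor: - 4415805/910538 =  - 2^ ( - 1)*3^2*5^1*98129^1*455269^ ( - 1)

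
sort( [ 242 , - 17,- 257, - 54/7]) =[ - 257, - 17, - 54/7,242 ] 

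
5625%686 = 137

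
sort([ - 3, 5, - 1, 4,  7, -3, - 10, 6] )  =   [ - 10, - 3, - 3, - 1 , 4,  5,6, 7]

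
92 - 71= 21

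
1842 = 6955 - 5113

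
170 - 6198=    - 6028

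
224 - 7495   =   - 7271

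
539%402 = 137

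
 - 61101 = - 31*1971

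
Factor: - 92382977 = - 421^1 * 219437^1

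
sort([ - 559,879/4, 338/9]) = [- 559,338/9,879/4 ]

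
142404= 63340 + 79064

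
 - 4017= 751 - 4768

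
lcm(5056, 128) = 10112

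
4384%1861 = 662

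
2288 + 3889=6177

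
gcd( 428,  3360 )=4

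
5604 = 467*12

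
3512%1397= 718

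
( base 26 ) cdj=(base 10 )8469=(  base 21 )J46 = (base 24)egl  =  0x2115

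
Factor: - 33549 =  - 3^1*53^1  *  211^1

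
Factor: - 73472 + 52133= - 21339 = - 3^2 * 2371^1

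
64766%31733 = 1300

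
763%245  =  28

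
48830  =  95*514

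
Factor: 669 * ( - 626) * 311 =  - 130244934  =  - 2^1 * 3^1 * 223^1*311^1*313^1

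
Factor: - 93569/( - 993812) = 2^(-2 )*7^1*61^(-1)*4073^( - 1) * 13367^1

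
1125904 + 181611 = 1307515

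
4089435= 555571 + 3533864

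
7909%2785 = 2339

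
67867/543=67867/543 =124.99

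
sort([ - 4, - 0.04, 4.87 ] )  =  [ - 4,-0.04, 4.87]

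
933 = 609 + 324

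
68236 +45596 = 113832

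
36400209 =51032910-14632701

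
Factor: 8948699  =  1583^1*5653^1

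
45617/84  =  543 + 5/84 = 543.06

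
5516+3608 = 9124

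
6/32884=3/16442= 0.00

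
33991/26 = 1307 + 9/26 = 1307.35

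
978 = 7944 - 6966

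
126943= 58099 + 68844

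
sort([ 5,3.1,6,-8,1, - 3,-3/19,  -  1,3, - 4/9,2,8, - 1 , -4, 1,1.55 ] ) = [-8 ,-4, - 3, - 1, - 1,-4/9, - 3/19,1,1, 1.55, 2,3,3.1,5, 6,8 ]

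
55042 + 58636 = 113678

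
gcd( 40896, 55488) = 192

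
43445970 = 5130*8469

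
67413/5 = 13482 +3/5 = 13482.60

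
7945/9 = 882 + 7/9 = 882.78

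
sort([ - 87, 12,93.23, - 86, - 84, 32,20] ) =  [ - 87, - 86  , - 84,  12,20, 32, 93.23 ]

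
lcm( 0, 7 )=0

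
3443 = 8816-5373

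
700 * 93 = 65100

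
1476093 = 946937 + 529156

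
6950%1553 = 738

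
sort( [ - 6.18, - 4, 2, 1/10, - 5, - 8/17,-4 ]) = [-6.18, - 5, - 4, - 4, - 8/17, 1/10, 2]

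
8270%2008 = 238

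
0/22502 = 0 = 0.00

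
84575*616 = 52098200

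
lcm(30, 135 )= 270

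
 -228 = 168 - 396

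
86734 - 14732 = 72002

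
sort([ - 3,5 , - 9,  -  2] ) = [ - 9,- 3, - 2,  5]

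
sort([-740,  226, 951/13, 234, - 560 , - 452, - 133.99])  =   [ - 740, - 560, -452 , - 133.99, 951/13,226,234]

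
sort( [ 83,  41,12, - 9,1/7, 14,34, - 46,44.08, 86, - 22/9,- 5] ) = [ - 46,-9 ,  -  5, - 22/9 , 1/7, 12 , 14,34,41 , 44.08, 83,86]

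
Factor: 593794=2^1* 337^1*881^1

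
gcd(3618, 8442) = 1206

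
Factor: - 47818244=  - 2^2*31^1*385631^1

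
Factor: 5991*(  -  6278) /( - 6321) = 2^1*7^( - 2 )*73^1*1997^1 = 291562/49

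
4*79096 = 316384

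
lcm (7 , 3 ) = 21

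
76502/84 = 910 + 31/42 = 910.74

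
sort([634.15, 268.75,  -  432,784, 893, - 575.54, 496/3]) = [  -  575.54, - 432, 496/3,268.75,  634.15, 784,893 ] 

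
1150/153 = 7+ 79/153 = 7.52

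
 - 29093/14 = -29093/14 =- 2078.07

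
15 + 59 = 74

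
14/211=14/211= 0.07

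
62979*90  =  5668110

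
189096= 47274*4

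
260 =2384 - 2124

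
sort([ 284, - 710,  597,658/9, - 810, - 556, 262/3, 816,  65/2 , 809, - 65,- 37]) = [ - 810, - 710, -556, - 65, - 37, 65/2, 658/9,262/3, 284, 597,809,816]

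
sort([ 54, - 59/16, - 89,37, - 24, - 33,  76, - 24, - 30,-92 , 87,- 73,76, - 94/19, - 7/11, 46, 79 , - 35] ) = [ - 92, - 89, - 73 ,- 35 , - 33, - 30, -24, - 24, - 94/19, - 59/16, - 7/11, 37, 46 , 54,76, 76, 79, 87 ]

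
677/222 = 3+11/222 = 3.05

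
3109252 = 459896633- 456787381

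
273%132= 9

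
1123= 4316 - 3193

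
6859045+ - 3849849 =3009196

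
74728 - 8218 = 66510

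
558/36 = 15 + 1/2 = 15.50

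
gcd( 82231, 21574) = 1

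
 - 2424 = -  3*808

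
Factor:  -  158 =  - 2^1*79^1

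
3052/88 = 763/22=34.68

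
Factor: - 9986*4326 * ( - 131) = 2^2*3^1*7^1*103^1*131^1*4993^1 = 5659126116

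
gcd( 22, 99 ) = 11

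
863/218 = 3 + 209/218=3.96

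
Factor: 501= 3^1*167^1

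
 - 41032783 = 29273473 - 70306256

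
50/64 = 25/32 = 0.78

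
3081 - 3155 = -74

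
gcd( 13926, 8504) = 2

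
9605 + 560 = 10165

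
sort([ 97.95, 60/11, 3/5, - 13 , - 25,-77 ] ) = [-77, - 25,- 13, 3/5, 60/11, 97.95 ]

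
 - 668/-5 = 668/5 = 133.60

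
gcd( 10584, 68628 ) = 84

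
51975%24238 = 3499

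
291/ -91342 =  - 1 + 91051/91342 = - 0.00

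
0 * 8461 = 0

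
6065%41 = 38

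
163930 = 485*338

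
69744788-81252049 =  - 11507261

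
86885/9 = 9653 + 8/9 = 9653.89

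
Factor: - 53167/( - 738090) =2^( - 1) * 3^( - 2 )*5^(-1)*59^( - 1 )*79^1*139^ ( - 1)*673^1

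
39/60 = 13/20= 0.65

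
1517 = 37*41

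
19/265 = 19/265 = 0.07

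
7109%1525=1009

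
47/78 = 47/78= 0.60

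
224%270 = 224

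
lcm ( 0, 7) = 0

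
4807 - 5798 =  - 991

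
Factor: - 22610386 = -2^1 * 11305193^1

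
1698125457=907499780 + 790625677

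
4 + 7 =11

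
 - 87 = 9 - 96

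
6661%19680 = 6661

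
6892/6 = 1148 + 2/3 = 1148.67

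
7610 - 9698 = -2088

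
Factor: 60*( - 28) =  - 2^4 * 3^1*5^1 * 7^1 = - 1680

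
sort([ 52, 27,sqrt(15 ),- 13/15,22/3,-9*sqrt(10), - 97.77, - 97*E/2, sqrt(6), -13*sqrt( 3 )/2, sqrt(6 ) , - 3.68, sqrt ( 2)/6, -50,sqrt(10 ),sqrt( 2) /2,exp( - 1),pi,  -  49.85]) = [ - 97*E/2, - 97.77, - 50,-49.85,  -  9*sqrt(10 ) , - 13*sqrt( 3)/2,  -  3.68 ,  -  13/15,sqrt( 2)/6,exp( - 1 ),sqrt( 2)/2,sqrt( 6),  sqrt( 6 ),pi,sqrt( 10 ),sqrt( 15 ),  22/3,27,52]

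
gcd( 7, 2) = 1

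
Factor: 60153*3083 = 3^1*3083^1 * 20051^1 = 185451699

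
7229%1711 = 385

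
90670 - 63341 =27329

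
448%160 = 128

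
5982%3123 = 2859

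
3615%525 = 465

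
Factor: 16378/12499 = 38/29 = 2^1*19^1*29^ ( - 1)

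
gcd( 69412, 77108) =148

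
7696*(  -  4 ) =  - 30784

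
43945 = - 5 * ( - 8789)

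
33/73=33/73 = 0.45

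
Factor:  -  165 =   -  3^1 * 5^1 *11^1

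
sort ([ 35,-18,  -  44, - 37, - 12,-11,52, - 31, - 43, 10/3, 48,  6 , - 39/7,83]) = [ - 44, - 43, - 37, - 31,-18,-12 , - 11, - 39/7,  10/3,6,  35, 48  ,  52,83 ]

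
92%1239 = 92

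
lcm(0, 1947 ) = 0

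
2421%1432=989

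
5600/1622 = 2800/811 = 3.45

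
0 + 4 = 4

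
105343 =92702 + 12641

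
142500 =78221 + 64279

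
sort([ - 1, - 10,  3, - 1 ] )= [ - 10, - 1,-1,3 ]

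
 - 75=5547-5622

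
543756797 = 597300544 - 53543747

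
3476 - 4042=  - 566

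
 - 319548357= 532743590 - 852291947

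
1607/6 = 267  +  5/6 = 267.83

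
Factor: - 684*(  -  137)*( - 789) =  - 73935612 = - 2^2 * 3^3 * 19^1*137^1*263^1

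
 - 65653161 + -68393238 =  - 134046399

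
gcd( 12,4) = 4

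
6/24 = 1/4 =0.25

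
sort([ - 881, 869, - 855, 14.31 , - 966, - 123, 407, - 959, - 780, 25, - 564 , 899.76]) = [-966,-959, - 881, - 855, - 780, - 564,  -  123, 14.31,25,407, 869, 899.76 ]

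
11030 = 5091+5939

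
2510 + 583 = 3093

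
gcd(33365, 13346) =6673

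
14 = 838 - 824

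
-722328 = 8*(-90291)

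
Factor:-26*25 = -2^1*5^2* 13^1 = -650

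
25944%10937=4070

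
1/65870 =1/65870 = 0.00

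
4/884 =1/221  =  0.00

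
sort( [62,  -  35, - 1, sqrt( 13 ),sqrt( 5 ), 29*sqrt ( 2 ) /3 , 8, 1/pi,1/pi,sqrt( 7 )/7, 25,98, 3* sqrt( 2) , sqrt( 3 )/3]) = [ - 35,- 1,1/pi, 1/pi , sqrt(7 ) /7, sqrt(3)/3,  sqrt( 5 ), sqrt ( 13 ), 3*sqrt( 2 ),8, 29*sqrt(2) /3, 25, 62,  98 ]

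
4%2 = 0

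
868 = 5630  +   - 4762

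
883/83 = 10 + 53/83 = 10.64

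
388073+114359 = 502432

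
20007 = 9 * 2223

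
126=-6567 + 6693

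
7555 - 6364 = 1191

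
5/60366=5/60366   =  0.00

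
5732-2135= 3597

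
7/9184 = 1/1312 = 0.00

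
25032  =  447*56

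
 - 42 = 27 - 69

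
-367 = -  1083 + 716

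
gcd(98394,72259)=1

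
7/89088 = 7/89088= 0.00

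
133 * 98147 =13053551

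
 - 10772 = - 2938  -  7834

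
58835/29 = 2028  +  23/29 = 2028.79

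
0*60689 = 0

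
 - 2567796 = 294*( - 8734 ) 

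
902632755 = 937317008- 34684253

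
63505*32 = 2032160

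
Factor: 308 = 2^2*7^1*11^1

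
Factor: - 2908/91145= -2^2 *5^( - 1)*727^1*18229^(  -  1)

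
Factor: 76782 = 2^1*3^1* 67^1 * 191^1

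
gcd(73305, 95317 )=1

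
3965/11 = 360 + 5/11 = 360.45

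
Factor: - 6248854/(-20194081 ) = 2^1*3124427^1*20194081^ (-1)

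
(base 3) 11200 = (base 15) 86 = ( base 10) 126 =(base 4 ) 1332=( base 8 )176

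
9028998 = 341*26478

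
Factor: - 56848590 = -2^1*3^2*5^1*601^1*1051^1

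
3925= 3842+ 83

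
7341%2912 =1517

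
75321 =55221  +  20100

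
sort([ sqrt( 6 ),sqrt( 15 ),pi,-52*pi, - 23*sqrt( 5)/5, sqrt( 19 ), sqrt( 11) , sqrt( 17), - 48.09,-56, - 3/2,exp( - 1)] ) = [ - 52 * pi, - 56, - 48.09, - 23 * sqrt( 5 )/5, - 3/2,  exp(-1 ),sqrt( 6) , pi,  sqrt( 11 ), sqrt(15 ),sqrt(17), sqrt (19 )] 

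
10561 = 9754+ 807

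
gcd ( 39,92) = 1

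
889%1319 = 889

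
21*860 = 18060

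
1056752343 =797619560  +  259132783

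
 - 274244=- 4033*68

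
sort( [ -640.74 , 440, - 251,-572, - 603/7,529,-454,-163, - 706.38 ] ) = [  -  706.38,  -  640.74, - 572, - 454,-251  , - 163,-603/7, 440,529]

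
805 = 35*23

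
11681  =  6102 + 5579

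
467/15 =31 + 2/15 = 31.13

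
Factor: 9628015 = 5^1 * 1925603^1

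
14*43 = 602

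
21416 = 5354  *4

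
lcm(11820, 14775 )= 59100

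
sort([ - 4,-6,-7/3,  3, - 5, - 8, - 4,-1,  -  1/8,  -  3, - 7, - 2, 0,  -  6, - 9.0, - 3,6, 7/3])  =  [ - 9.0,-8, -7,- 6, - 6, -5, -4, - 4, - 3, - 3, - 7/3,-2, - 1,-1/8 , 0,7/3, 3 , 6]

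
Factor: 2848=2^5*89^1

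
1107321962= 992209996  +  115111966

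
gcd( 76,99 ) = 1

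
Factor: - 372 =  - 2^2*3^1 * 31^1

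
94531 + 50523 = 145054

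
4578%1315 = 633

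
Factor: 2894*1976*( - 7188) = -2^6*3^1*13^1*19^1*599^1  *  1447^1=- 41104894272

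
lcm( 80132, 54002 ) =2484092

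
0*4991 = 0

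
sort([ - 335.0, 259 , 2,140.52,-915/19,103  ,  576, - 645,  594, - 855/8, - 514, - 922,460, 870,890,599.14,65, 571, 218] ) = [ - 922,- 645, - 514, - 335.0,- 855/8, -915/19 , 2, 65,103, 140.52, 218,259, 460,571 , 576,594,  599.14,870,890] 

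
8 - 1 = 7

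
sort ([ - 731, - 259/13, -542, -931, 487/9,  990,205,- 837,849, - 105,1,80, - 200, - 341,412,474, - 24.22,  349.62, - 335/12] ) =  [ - 931, - 837,-731, -542, - 341, - 200, - 105, - 335/12, -24.22,-259/13, 1,487/9,80,205,349.62,412, 474,849,990] 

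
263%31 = 15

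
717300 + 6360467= 7077767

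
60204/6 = 10034 = 10034.00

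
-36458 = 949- 37407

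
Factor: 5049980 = 2^2*5^1*13^1*19423^1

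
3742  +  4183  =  7925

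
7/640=7/640 = 0.01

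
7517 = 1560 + 5957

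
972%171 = 117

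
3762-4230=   -  468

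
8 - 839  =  -831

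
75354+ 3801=79155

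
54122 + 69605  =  123727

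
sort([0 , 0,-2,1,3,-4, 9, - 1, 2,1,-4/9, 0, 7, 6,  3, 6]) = [- 4, - 2, - 1 , - 4/9,0 , 0, 0, 1 , 1,2,3, 3,6,6, 7, 9]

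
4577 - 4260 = 317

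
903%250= 153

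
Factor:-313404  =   - 2^2*3^1*7^2 * 13^1*41^1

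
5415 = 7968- 2553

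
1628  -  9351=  - 7723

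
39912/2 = 19956 =19956.00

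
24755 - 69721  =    -  44966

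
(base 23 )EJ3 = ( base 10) 7846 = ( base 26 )bfk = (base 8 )17246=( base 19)12di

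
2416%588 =64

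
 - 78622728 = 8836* ( - 8898)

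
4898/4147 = 4898/4147  =  1.18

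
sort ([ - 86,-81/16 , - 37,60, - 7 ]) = [ - 86, - 37,- 7, - 81/16,60 ]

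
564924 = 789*716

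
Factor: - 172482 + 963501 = 791019   =  3^3*29297^1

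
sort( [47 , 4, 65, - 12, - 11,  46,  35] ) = [ -12, - 11, 4,  35,  46,47,65]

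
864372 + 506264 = 1370636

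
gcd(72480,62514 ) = 906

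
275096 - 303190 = -28094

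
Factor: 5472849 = 3^1*1217^1 * 1499^1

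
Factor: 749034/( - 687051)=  - 858/787 = - 2^1 * 3^1*11^1*13^1*787^( - 1 ) 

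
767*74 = 56758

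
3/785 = 3/785 = 0.00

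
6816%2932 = 952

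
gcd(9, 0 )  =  9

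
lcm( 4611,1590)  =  46110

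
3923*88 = 345224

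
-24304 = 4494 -28798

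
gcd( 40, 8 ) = 8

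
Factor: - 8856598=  - 2^1*83^1*53353^1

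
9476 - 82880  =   - 73404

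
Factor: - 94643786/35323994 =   -  17^( - 1 ) * 457^1*103549^1*1038941^( - 1 ) = -47321893/17661997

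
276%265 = 11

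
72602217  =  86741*837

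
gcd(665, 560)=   35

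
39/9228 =13/3076 = 0.00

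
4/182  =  2/91 = 0.02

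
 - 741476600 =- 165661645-575814955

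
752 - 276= 476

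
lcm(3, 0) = 0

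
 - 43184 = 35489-78673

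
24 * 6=144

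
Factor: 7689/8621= 33/37 = 3^1*11^1*  37^ (-1 )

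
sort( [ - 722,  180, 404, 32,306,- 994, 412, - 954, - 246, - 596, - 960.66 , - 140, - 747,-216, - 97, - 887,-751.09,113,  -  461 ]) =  [  -  994, - 960.66, - 954, - 887, - 751.09, - 747, - 722, - 596 ,-461, - 246, - 216, - 140, - 97,  32, 113,180, 306, 404,412 ]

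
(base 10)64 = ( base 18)3A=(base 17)3D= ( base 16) 40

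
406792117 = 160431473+246360644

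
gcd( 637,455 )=91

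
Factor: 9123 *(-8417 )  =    -  76788291 = -3^1  *19^1*443^1*3041^1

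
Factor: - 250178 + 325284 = 2^1* 17^1*47^2  =  75106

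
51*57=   2907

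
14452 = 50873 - 36421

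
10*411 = 4110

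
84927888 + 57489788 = 142417676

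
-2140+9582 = 7442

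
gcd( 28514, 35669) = 53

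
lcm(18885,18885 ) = 18885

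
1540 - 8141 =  - 6601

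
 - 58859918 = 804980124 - 863840042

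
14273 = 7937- -6336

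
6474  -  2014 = 4460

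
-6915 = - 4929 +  - 1986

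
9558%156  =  42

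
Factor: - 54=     -  2^1*3^3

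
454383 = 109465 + 344918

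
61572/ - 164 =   -  376 + 23/41  =  - 375.44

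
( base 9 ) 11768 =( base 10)7919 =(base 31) 87e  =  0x1EEF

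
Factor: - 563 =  - 563^1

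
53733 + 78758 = 132491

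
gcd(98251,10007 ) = 1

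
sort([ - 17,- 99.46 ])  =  [ - 99.46, - 17]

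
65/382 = 65/382 =0.17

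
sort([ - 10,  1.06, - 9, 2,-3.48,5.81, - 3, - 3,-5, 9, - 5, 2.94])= [ -10, - 9, - 5,-5, - 3.48, - 3,- 3, 1.06,2,2.94,5.81,9] 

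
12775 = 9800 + 2975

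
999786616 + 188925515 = 1188712131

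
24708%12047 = 614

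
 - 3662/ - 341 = 10 + 252/341 = 10.74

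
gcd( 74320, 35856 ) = 16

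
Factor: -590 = -2^1*5^1*59^1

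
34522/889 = 34522/889=38.83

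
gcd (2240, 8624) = 112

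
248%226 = 22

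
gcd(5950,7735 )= 595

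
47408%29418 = 17990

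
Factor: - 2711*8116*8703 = - 191487548628 = - 2^2*3^2*967^1 * 2029^1 *2711^1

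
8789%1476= 1409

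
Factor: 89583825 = 3^1 *5^2*461^1*2591^1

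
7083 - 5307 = 1776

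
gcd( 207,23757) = 3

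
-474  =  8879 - 9353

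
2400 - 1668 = 732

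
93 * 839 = 78027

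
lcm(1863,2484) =7452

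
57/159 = 19/53= 0.36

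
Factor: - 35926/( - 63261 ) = 46/81 = 2^1*3^ ( - 4 ) * 23^1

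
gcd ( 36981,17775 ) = 9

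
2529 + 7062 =9591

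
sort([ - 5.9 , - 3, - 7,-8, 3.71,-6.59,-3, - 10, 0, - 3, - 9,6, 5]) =[ - 10, - 9, - 8, - 7, - 6.59, - 5.9, - 3, - 3, - 3, 0, 3.71, 5, 6]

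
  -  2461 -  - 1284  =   - 1177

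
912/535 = 1 + 377/535 = 1.70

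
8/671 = 8/671 = 0.01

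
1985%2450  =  1985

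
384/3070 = 192/1535 = 0.13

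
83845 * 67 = 5617615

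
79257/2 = 79257/2 = 39628.50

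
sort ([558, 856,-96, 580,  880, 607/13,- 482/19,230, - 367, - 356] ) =[ - 367, - 356  , - 96, -482/19, 607/13,  230, 558,580, 856,880] 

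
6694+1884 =8578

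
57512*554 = 31861648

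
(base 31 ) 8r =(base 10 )275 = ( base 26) AF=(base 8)423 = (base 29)9E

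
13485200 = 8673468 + 4811732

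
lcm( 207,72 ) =1656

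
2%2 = 0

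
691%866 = 691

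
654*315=206010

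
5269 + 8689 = 13958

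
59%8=3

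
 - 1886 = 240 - 2126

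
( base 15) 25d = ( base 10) 538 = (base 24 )MA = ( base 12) 38a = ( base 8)1032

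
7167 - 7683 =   -  516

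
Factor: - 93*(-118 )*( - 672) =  - 7374528 = - 2^6 * 3^2*7^1*31^1*59^1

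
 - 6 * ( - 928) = 5568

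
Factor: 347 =347^1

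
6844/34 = 3422/17 =201.29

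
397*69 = 27393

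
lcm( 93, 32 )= 2976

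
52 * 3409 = 177268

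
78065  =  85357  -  7292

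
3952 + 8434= 12386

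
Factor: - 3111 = -3^1  *17^1*61^1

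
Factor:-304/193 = - 2^4*19^1*193^( - 1)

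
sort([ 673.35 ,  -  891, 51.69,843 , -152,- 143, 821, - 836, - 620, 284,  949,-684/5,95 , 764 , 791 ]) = [ - 891, - 836, - 620,-152,- 143, - 684/5,51.69,95,284,673.35,764,791,821, 843, 949 ]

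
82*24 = 1968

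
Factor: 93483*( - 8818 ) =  - 2^1*3^2*13^1*17^1*47^1*4409^1 = -824333094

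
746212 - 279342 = 466870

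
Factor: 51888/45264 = 41^( -1 )*47^1 = 47/41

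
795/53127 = 265/17709  =  0.01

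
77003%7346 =3543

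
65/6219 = 65/6219 = 0.01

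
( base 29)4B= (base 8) 177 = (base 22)5h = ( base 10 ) 127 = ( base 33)3s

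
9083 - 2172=6911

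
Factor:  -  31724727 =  - 3^1*127^1*83267^1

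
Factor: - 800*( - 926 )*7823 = 5795278400 = 2^6*5^2 * 463^1 * 7823^1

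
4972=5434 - 462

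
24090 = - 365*( - 66) 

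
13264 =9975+3289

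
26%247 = 26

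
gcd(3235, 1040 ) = 5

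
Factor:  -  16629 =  - 3^1 * 23^1*241^1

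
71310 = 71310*1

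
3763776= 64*58809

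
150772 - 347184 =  - 196412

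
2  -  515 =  - 513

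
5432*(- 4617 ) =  -25079544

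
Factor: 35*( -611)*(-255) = 3^1*5^2*7^1*13^1*17^1*47^1  =  5453175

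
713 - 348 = 365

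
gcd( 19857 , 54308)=1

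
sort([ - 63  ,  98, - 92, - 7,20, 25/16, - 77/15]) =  [- 92 , - 63 ,- 7,-77/15,  25/16  ,  20,98] 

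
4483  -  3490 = 993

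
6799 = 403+6396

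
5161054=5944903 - 783849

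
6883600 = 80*86045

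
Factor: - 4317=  - 3^1* 1439^1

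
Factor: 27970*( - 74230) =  - 2076213100 = - 2^2*5^2*13^1*571^1*2797^1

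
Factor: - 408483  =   - 3^5*41^2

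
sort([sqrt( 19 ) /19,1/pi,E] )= [ sqrt( 19 ) /19,1/pi,E]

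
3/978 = 1/326= 0.00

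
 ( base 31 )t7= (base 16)38A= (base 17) 325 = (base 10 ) 906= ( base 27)16f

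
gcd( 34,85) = 17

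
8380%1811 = 1136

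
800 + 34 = 834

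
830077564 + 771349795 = 1601427359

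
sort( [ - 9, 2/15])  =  [-9, 2/15 ] 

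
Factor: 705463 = 11^1*59^1*1087^1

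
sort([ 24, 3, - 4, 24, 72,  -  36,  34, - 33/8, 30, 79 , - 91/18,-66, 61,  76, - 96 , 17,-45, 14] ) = [- 96 , - 66, - 45,-36, - 91/18, - 33/8,-4, 3, 14, 17, 24, 24, 30, 34, 61,72 , 76, 79 ]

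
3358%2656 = 702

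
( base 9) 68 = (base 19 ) 35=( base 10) 62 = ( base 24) 2e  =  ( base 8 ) 76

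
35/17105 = 7/3421  =  0.00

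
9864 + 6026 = 15890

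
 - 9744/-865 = 11 + 229/865 = 11.26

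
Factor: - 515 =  - 5^1 * 103^1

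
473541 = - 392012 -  - 865553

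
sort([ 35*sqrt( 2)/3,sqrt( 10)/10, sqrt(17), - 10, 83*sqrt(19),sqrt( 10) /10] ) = [ - 10,sqrt( 10)/10 , sqrt(10)/10,sqrt ( 17), 35 * sqrt(2 ) /3, 83*sqrt(19) ] 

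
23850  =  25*954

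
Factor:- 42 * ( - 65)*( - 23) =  - 62790 = -2^1*3^1*5^1 * 7^1 * 13^1*23^1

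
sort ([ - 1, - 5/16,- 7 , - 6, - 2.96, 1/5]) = [ - 7, - 6, - 2.96,- 1, -5/16,  1/5] 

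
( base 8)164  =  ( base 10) 116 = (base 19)62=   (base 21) 5b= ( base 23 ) 51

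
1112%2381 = 1112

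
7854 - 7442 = 412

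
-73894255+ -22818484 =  - 96712739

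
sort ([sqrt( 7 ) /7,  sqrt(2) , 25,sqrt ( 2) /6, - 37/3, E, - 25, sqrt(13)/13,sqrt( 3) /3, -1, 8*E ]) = [ - 25, - 37/3, - 1,sqrt ( 2 ) /6, sqrt (13)/13,sqrt(7) /7, sqrt(3)/3,sqrt(2), E, 8* E, 25] 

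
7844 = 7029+815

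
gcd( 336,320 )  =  16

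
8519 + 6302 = 14821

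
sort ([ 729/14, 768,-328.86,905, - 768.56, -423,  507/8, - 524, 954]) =[ - 768.56, - 524,-423, - 328.86, 729/14, 507/8 , 768 , 905,954 ]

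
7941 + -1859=6082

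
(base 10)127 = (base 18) 71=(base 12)A7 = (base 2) 1111111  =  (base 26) 4n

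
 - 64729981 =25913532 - 90643513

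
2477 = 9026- 6549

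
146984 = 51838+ 95146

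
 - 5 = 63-68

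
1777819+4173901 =5951720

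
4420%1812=796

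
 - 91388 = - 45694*2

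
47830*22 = 1052260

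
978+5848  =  6826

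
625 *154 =96250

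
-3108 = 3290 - 6398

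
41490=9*4610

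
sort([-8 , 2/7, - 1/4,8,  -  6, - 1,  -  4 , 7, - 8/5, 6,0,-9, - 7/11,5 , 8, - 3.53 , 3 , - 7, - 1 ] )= [  -  9,-8, - 7, - 6, - 4  , - 3.53, - 8/5, - 1, - 1, - 7/11, -1/4,0,  2/7,3, 5,6, 7, 8,  8] 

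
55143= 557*99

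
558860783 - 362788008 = 196072775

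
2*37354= 74708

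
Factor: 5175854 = 2^1*17^1*152231^1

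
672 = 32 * 21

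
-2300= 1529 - 3829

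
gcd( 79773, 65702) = 1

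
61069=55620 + 5449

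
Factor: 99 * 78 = 2^1*3^3 * 11^1*13^1=7722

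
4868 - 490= 4378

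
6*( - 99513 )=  -597078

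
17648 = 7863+9785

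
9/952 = 9/952=0.01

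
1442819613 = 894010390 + 548809223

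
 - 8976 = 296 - 9272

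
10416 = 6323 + 4093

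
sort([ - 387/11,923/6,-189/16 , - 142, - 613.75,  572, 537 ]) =[ - 613.75, - 142,  -  387/11, - 189/16, 923/6,537,572]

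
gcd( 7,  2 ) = 1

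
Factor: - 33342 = - 2^1*3^1*5557^1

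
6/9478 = 3/4739 = 0.00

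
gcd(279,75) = 3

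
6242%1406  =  618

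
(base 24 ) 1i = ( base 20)22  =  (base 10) 42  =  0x2a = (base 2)101010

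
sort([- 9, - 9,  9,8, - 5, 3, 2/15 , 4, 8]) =[ - 9,-9, -5, 2/15,3 , 4, 8 , 8, 9 ] 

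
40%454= 40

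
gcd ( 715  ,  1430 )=715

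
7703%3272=1159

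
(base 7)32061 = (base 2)1111011111100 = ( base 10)7932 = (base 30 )8OC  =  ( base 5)223212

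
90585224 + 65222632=155807856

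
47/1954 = 47/1954= 0.02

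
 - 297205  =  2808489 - 3105694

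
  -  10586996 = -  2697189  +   - 7889807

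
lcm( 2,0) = 0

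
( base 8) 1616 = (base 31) TB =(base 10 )910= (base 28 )14e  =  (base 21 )217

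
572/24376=13/554 =0.02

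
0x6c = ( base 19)5D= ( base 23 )4g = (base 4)1230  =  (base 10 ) 108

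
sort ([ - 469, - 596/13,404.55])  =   [ - 469, - 596/13 , 404.55]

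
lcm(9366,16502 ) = 346542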